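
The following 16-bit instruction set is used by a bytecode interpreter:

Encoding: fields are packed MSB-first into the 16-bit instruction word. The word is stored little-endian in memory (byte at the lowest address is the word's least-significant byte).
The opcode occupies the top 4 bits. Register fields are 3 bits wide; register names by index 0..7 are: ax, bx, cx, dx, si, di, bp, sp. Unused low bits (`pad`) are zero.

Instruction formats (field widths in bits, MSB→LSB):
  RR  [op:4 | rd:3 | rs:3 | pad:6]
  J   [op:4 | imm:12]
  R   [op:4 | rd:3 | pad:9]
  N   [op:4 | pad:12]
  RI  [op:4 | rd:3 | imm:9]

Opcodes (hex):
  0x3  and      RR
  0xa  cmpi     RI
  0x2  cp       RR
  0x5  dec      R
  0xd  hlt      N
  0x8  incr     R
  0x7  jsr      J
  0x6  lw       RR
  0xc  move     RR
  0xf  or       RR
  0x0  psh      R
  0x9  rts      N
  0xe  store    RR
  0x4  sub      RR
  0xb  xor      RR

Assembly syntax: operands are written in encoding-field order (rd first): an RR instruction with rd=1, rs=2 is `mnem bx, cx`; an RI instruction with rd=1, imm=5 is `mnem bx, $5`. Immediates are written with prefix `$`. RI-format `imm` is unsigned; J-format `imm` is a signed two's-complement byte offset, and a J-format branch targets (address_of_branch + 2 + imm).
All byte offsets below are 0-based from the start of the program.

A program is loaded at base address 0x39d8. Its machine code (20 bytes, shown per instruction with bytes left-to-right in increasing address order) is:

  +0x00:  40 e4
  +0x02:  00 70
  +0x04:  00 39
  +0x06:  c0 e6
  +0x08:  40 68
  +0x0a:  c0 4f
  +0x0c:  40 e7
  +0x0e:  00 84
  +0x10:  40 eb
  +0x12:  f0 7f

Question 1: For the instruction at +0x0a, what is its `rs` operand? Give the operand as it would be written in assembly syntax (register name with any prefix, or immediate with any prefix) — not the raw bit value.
+0x0a: c0 4f ⇒ word 0x4fc0 (little)
  op=0x4fc0>>12=0x4 ⇒ sub (RR)
  rd@[11:9]=0x7 ⇒ sp
  rs@[8:6]=0x7 ⇒ sp

sp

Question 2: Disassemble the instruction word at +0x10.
store di, di

off 0x10: read 40 eb as little → 0xeb40
  opcode bits[15:12]=0xe: store/RR
  [11:9] rd=5 = di
  [8:6] rs=5 = di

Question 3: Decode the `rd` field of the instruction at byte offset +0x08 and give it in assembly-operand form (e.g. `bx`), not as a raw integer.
si

[08] 40 68 → 0x6840
  op=0x6840>>12=0x6 ⇒ lw (RR)
  rd: (w>>9)&0x7=0x4 → si
  rs: (w>>6)&0x7=0x1 → bx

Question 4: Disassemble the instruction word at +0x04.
off 0x04: read 00 39 as little → 0x3900
  opcode bits[15:12]=0x3: and/RR
  rd: (w>>9)&0x7=0x4 → si
  rs: (w>>6)&0x7=0x4 → si

and si, si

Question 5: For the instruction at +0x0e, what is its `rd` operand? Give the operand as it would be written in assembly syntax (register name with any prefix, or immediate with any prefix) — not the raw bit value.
cx

@+0e  little-endian(00 84) = 0x8400
  op=0x8400>>12=0x8 ⇒ incr (R)
  [11:9] rd=2 = cx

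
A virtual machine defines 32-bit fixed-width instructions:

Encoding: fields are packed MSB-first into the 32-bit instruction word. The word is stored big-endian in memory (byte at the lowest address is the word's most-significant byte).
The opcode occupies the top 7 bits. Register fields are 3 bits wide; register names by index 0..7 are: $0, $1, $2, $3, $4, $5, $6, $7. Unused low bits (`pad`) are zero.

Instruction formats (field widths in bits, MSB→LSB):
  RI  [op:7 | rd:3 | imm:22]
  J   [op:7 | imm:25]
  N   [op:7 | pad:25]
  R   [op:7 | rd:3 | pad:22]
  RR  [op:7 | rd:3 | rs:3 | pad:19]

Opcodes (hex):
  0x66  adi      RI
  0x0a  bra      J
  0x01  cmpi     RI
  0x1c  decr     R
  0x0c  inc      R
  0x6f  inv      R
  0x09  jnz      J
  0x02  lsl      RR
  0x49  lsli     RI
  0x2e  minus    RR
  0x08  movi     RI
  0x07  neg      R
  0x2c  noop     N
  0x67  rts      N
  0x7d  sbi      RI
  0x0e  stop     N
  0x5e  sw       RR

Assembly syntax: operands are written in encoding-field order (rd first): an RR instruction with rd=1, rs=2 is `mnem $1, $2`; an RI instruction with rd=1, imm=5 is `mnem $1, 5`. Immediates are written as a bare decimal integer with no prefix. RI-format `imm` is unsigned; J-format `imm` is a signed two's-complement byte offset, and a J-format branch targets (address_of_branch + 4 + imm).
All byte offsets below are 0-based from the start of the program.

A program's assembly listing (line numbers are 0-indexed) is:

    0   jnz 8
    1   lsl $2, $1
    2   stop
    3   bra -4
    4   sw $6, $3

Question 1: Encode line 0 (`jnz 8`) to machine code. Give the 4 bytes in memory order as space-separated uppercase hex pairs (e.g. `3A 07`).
12 00 00 08

line 0 (jnz): pack op=0x9:7|imm=8:25 = 0x12000008; big→ 12 00 00 08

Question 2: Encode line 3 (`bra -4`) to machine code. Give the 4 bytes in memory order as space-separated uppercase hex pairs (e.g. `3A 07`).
L3: bra op=0xa:7|imm=-4:25 ⇒ 0x15fffffc ⇒ big 15 ff ff fc

15 FF FF FC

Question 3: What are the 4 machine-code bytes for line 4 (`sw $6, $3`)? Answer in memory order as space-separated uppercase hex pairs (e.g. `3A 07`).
BD 98 00 00

line 4 (sw): pack op=0x5e:7|rd=6:3|rs=3:3|pad=0:19 = 0xbd980000; big→ bd 98 00 00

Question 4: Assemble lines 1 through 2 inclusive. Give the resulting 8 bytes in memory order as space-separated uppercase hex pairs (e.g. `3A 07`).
1. lsl fields op=0x2:7|rd=2:3|rs=1:3|pad=0:19 → word 04880000h → 04 88 00 00
2. stop fields op=0xe:7|pad=0:25 → word 1c000000h → 1c 00 00 00

04 88 00 00 1C 00 00 00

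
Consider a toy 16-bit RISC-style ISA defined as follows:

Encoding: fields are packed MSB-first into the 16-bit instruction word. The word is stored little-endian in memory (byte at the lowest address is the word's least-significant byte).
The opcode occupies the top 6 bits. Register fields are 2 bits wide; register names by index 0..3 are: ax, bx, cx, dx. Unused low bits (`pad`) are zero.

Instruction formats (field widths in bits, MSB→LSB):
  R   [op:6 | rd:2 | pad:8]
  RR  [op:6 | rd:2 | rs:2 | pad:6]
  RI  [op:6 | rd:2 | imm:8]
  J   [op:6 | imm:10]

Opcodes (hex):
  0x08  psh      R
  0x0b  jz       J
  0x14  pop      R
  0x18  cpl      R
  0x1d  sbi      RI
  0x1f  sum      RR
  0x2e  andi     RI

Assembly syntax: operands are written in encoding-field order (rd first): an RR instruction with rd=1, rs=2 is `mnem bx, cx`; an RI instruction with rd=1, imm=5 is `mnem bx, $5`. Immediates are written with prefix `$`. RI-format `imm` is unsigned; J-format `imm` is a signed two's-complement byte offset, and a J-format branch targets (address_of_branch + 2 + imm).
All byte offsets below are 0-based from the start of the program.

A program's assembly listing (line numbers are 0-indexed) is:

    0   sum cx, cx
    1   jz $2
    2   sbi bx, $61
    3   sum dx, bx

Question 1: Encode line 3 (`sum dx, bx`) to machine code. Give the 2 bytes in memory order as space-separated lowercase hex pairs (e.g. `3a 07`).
L3: sum op=0x1f:6|rd=3:2|rs=1:2|pad=0:6 ⇒ 0x7f40 ⇒ little 40 7f

40 7f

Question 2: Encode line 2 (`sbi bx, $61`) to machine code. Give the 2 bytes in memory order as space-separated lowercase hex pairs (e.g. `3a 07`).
line 2 (sbi): pack op=0x1d:6|rd=1:2|imm=61:8 = 0x753d; little→ 3d 75

3d 75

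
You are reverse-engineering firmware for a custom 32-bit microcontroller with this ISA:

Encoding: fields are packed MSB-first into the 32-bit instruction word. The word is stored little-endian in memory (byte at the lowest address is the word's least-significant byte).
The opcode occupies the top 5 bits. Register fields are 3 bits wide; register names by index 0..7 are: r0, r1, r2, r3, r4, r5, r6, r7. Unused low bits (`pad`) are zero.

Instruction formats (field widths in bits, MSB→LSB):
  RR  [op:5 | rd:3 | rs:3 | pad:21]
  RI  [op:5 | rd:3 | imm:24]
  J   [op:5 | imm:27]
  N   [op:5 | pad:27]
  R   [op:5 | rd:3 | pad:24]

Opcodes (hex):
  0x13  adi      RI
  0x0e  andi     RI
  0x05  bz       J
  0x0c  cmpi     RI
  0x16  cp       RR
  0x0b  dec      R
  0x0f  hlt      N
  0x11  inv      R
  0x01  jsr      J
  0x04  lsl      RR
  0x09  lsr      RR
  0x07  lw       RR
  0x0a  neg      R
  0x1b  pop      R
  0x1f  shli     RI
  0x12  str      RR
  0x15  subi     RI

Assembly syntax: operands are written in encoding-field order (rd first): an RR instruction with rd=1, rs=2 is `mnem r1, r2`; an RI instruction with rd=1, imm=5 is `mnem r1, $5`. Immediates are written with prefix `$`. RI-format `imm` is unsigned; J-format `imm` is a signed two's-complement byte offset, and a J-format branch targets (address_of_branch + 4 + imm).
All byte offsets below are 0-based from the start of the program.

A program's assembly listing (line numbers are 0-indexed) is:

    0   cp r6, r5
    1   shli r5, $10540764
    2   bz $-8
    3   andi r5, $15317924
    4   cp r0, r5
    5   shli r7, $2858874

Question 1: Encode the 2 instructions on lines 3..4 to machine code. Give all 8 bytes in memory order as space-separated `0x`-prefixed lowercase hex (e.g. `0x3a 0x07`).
3. andi fields op=0xe:5|rd=5:3|imm=15317924:24 → word 75e9bba4h → a4 bb e9 75
4. cp fields op=0x16:5|rd=0:3|rs=5:3|pad=0:21 → word b0a00000h → 00 00 a0 b0

0xa4 0xbb 0xe9 0x75 0x00 0x00 0xa0 0xb0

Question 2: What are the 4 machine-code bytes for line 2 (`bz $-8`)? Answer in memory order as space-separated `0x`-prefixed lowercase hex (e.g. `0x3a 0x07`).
2. bz fields op=0x5:5|imm=-8:27 → word 2ffffff8h → f8 ff ff 2f

0xf8 0xff 0xff 0x2f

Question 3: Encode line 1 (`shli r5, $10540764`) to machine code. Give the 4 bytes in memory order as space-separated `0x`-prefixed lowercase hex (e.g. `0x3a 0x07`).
0xdc 0xd6 0xa0 0xfd

line 1 (shli): pack op=0x1f:5|rd=5:3|imm=10540764:24 = 0xfda0d6dc; little→ dc d6 a0 fd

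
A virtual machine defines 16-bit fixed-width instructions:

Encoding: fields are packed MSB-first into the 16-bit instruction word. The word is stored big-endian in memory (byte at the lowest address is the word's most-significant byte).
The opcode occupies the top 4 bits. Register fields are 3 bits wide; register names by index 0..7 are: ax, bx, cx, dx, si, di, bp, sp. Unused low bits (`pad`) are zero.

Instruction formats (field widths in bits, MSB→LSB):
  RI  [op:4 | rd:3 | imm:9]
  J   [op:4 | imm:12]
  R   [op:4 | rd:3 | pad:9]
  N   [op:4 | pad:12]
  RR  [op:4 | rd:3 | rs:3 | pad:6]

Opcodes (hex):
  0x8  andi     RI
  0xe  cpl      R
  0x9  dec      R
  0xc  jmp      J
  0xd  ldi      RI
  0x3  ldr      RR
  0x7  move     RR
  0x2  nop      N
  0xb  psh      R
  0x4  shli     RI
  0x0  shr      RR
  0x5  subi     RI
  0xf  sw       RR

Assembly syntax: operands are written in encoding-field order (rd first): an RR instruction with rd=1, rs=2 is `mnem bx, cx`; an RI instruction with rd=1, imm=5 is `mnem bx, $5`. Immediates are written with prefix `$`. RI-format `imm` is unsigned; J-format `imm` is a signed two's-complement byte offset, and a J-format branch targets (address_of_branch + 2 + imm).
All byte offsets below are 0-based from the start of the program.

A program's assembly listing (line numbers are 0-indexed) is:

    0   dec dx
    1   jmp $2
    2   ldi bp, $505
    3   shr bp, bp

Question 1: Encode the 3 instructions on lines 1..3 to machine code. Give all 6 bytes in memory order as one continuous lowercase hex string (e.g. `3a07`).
c002ddf90d80

line 1 (jmp): pack op=0xc:4|imm=2:12 = 0xc002; big→ c0 02
line 2 (ldi): pack op=0xd:4|rd=6:3|imm=505:9 = 0xddf9; big→ dd f9
line 3 (shr): pack op=0x0:4|rd=6:3|rs=6:3|pad=0:6 = 0x0d80; big→ 0d 80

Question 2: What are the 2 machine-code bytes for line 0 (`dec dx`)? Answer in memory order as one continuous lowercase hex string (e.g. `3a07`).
0. dec fields op=0x9:4|rd=3:3|pad=0:9 → word 9600h → 96 00

9600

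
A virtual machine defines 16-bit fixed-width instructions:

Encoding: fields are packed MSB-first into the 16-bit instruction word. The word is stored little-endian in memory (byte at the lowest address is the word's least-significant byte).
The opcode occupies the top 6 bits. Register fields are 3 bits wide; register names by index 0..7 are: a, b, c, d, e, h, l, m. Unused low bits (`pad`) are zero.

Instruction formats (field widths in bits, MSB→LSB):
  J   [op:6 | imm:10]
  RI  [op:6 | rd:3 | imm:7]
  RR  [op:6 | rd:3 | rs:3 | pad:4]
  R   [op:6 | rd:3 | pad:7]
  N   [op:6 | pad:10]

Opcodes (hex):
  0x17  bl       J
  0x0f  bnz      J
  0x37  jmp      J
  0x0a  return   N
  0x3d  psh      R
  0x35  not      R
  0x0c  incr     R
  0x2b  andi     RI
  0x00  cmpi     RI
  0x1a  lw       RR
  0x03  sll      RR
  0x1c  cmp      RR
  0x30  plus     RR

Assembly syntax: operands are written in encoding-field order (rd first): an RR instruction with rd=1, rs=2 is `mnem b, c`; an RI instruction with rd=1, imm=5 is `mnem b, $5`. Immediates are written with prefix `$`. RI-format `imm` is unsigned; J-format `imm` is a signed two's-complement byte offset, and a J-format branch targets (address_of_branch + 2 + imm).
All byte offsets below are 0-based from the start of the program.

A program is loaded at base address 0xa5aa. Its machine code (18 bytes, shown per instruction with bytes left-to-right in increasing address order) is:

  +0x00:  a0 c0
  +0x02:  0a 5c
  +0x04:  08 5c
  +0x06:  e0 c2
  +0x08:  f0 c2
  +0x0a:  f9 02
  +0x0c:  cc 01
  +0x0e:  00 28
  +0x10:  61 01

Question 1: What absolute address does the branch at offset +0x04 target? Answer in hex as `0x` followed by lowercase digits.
+0x04: 08 5c ⇒ word 0x5c08 (little)
  top 6b → 0x17 → bl [J]
  imm: (w>>0)&0x3ff=0x8 → $8
  target = base 0xa5aa + off 0x04 + 2 + imm 8 = 0xa5b8

0xa5b8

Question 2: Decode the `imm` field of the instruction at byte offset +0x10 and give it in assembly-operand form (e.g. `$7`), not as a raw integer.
$97

+0x10: 61 01 ⇒ word 0x0161 (little)
  top 6b → 0x0 → cmpi [RI]
  [9:7] rd=2 = c
  [6:0] imm=97 = $97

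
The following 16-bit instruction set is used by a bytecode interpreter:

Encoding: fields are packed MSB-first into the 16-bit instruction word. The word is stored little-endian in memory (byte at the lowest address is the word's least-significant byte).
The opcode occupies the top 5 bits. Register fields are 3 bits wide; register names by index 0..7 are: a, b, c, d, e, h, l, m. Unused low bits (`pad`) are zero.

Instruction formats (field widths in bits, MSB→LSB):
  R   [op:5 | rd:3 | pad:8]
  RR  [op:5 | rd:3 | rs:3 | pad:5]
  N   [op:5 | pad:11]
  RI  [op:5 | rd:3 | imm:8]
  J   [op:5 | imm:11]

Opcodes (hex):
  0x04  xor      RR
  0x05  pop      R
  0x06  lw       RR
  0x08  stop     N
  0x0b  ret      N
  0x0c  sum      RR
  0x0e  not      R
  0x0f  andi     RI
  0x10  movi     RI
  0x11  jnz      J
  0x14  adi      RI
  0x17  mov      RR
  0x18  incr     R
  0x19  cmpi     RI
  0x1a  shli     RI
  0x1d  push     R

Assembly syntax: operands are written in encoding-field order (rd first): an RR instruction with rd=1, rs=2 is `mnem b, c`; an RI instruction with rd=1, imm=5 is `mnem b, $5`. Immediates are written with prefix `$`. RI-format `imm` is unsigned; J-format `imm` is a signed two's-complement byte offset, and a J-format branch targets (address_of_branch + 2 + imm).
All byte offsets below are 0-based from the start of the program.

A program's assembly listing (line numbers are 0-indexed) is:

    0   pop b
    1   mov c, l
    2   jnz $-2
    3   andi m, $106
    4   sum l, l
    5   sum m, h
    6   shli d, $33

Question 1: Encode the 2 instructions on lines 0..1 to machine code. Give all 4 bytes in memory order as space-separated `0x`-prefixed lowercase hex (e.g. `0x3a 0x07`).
line 0 (pop): pack op=0x5:5|rd=1:3|pad=0:8 = 0x2900; little→ 00 29
line 1 (mov): pack op=0x17:5|rd=2:3|rs=6:3|pad=0:5 = 0xbac0; little→ c0 ba

0x00 0x29 0xc0 0xba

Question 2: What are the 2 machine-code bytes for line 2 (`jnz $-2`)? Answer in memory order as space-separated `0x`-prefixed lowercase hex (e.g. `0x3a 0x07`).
0xfe 0x8f

2. jnz fields op=0x11:5|imm=-2:11 → word 8ffeh → fe 8f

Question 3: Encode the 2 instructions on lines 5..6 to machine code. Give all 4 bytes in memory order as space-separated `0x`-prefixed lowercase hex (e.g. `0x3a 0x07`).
0xa0 0x67 0x21 0xd3

line 5 (sum): pack op=0xc:5|rd=7:3|rs=5:3|pad=0:5 = 0x67a0; little→ a0 67
line 6 (shli): pack op=0x1a:5|rd=3:3|imm=33:8 = 0xd321; little→ 21 d3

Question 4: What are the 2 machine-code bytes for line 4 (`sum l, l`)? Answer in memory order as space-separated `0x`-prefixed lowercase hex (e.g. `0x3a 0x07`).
0xc0 0x66

4. sum fields op=0xc:5|rd=6:3|rs=6:3|pad=0:5 → word 66c0h → c0 66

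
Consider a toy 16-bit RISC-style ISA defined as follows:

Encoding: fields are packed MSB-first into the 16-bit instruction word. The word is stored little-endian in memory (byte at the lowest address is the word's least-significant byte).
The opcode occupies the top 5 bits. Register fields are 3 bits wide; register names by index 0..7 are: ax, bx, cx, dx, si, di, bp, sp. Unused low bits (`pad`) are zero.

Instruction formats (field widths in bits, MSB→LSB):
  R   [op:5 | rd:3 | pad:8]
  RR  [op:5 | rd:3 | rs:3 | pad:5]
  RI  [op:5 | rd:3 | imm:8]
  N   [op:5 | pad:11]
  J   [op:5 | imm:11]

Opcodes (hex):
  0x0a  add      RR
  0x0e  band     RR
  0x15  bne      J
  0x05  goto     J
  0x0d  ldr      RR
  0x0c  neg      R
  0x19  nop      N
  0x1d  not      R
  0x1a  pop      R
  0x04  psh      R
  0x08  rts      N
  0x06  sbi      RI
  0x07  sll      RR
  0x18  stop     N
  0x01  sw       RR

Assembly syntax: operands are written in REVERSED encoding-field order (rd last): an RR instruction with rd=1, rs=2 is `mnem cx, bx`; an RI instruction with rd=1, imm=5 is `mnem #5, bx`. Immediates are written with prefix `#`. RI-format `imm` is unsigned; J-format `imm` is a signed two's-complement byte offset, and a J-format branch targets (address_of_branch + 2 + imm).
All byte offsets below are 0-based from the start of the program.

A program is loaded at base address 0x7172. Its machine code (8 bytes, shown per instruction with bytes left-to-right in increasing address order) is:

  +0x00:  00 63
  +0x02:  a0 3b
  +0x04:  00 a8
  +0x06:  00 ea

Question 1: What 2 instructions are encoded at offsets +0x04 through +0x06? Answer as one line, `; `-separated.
off 0x04: read 00 a8 as little → 0xa800
  opcode bits[15:11]=0x15: bne/J
  imm: (w>>0)&0x7ff=0x0 → #0
off 0x06: read 00 ea as little → 0xea00
  opcode bits[15:11]=0x1d: not/R
  rd: (w>>8)&0x7=0x2 → cx

bne #0; not cx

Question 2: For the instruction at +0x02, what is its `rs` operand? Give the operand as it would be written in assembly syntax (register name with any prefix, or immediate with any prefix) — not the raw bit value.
+0x02: a0 3b ⇒ word 0x3ba0 (little)
  opcode bits[15:11]=0x7: sll/RR
  [10:8] rd=3 = dx
  [7:5] rs=5 = di

di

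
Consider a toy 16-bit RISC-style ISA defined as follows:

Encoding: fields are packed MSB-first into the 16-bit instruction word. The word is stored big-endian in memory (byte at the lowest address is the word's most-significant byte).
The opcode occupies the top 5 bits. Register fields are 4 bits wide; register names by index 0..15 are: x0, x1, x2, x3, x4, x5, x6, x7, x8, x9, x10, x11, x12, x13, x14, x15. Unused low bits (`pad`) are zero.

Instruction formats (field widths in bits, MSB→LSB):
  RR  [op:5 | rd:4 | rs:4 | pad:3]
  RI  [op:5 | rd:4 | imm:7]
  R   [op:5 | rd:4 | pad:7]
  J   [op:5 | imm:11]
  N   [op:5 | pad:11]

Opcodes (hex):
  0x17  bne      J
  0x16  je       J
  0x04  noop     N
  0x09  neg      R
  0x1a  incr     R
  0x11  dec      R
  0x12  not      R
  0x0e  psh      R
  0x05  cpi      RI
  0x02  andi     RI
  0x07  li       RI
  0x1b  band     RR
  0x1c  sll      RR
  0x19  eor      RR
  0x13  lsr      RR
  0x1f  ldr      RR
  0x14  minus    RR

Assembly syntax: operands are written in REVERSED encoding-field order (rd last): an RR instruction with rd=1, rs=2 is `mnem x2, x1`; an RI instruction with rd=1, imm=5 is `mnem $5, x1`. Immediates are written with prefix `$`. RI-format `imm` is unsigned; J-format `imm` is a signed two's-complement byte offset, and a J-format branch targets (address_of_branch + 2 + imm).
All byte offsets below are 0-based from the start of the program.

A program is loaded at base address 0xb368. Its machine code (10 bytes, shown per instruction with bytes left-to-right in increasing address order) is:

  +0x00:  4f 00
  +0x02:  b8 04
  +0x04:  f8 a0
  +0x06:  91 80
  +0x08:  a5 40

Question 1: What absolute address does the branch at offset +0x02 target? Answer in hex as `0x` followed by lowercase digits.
+0x02: b8 04 ⇒ word 0xb804 (big)
  op=0xb804>>11=0x17 ⇒ bne (J)
  imm@[10:0]=0x4 ⇒ $4
  target = base 0xb368 + off 0x02 + 2 + imm 4 = 0xb370

0xb370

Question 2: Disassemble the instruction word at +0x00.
neg x14

[00] 4f 00 → 0x4f00
  opcode bits[15:11]=0x9: neg/R
  rd@[10:7]=0xe ⇒ x14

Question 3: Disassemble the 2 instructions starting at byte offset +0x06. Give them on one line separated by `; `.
+0x06: 91 80 ⇒ word 0x9180 (big)
  opcode bits[15:11]=0x12: not/R
  [10:7] rd=3 = x3
+0x08: a5 40 ⇒ word 0xa540 (big)
  opcode bits[15:11]=0x14: minus/RR
  [10:7] rd=10 = x10
  [6:3] rs=8 = x8

not x3; minus x8, x10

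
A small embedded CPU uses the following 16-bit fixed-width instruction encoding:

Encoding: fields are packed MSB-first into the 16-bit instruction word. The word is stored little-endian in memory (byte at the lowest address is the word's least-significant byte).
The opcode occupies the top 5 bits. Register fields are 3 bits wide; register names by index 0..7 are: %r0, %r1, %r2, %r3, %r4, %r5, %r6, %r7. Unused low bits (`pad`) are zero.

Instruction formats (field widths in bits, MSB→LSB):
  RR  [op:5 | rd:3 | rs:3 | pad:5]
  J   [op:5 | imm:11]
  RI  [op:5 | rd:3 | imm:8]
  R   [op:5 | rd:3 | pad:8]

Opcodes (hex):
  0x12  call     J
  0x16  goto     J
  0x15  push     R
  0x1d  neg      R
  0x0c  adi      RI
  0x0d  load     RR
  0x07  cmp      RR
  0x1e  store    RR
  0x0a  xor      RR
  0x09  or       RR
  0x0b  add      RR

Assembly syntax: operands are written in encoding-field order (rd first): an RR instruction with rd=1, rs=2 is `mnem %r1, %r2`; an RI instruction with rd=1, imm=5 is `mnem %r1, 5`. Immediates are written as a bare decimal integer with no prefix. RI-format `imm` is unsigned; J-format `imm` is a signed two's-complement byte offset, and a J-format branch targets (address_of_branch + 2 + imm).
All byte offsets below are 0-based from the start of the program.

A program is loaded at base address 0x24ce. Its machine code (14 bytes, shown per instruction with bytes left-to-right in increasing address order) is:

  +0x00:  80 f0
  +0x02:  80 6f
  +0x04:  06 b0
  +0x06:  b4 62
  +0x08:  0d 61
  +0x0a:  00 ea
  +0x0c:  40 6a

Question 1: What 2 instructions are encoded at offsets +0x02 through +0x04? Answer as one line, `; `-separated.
load %r7, %r4; goto 6

off 0x02: read 80 6f as little → 0x6f80
  op=0x6f80>>11=0xd ⇒ load (RR)
  [10:8] rd=7 = %r7
  [7:5] rs=4 = %r4
off 0x04: read 06 b0 as little → 0xb006
  op=0xb006>>11=0x16 ⇒ goto (J)
  [10:0] imm=6 = 6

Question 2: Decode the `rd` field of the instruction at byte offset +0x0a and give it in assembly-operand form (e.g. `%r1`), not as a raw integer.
%r2

@+0a  little-endian(00 ea) = 0xea00
  opcode bits[15:11]=0x1d: neg/R
  rd@[10:8]=0x2 ⇒ %r2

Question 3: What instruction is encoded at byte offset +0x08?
+0x08: 0d 61 ⇒ word 0x610d (little)
  op=0x610d>>11=0xc ⇒ adi (RI)
  [10:8] rd=1 = %r1
  [7:0] imm=13 = 13

adi %r1, 13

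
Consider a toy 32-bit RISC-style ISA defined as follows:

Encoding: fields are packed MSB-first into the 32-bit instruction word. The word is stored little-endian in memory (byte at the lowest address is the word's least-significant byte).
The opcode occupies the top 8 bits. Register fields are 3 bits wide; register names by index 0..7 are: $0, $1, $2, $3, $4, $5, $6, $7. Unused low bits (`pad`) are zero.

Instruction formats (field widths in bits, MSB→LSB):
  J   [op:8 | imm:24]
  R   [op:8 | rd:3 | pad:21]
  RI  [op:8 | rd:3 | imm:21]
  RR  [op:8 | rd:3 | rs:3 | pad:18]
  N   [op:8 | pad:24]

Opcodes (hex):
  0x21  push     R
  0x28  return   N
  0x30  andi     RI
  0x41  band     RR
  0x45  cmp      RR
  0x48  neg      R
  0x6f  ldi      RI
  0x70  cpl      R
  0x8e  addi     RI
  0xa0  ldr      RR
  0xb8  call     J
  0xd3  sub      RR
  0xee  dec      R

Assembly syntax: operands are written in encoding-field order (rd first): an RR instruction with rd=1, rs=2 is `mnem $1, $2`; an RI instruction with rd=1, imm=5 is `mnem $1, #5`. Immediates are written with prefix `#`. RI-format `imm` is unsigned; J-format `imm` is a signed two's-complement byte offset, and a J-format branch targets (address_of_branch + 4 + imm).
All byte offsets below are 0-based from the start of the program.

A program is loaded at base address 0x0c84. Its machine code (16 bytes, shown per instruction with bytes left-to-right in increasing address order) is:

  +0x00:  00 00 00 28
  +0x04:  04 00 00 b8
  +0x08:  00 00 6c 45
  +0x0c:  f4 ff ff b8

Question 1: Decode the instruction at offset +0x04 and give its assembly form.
call #4

+0x04: 04 00 00 b8 ⇒ word 0xb8000004 (little)
  opcode bits[31:24]=0xb8: call/J
  imm: (w>>0)&0xffffff=0x4 → #4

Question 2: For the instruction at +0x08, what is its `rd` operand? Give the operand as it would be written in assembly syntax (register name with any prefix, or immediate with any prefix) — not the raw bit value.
$3

+0x08: 00 00 6c 45 ⇒ word 0x456c0000 (little)
  opcode bits[31:24]=0x45: cmp/RR
  rd@[23:21]=0x3 ⇒ $3
  rs@[20:18]=0x3 ⇒ $3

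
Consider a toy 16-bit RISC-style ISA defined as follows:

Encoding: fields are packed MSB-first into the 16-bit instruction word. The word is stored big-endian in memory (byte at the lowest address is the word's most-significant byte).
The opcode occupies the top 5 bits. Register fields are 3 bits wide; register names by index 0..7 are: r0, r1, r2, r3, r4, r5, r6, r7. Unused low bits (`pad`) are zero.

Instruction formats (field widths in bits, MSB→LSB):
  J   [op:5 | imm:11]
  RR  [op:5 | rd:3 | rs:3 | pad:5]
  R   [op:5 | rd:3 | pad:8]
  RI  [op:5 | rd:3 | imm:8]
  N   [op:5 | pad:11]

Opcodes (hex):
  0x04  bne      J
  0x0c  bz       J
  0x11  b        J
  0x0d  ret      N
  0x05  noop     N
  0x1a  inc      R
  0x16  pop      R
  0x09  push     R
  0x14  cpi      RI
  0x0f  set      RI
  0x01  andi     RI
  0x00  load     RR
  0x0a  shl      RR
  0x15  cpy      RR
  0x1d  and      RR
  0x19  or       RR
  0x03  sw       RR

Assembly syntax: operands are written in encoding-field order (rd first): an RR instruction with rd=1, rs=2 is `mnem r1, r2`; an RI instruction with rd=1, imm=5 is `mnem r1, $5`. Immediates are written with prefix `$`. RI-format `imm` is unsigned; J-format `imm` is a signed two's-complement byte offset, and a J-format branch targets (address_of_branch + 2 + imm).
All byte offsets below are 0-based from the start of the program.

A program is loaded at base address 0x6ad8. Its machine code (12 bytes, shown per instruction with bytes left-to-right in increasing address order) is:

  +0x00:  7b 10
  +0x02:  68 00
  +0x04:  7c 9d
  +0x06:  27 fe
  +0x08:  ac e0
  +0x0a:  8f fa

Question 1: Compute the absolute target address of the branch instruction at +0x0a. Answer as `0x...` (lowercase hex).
+0x0a: 8f fa ⇒ word 0x8ffa (big)
  top 5b → 0x11 → b [J]
  imm: (w>>0)&0x7ff=0x7fa (s11→-6) → $-6
  target = base 0x6ad8 + off 0x0a + 2 + imm -6 = 0x6ade

0x6ade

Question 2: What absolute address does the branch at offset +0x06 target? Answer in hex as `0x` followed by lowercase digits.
@+06  big-endian(27 fe) = 0x27fe
  op=0x27fe>>11=0x4 ⇒ bne (J)
  imm: (w>>0)&0x7ff=0x7fe (s11→-2) → $-2
  target = base 0x6ad8 + off 0x06 + 2 + imm -2 = 0x6ade

0x6ade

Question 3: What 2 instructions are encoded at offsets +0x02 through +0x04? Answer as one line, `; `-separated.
+0x02: 68 00 ⇒ word 0x6800 (big)
  opcode bits[15:11]=0xd: ret/N
+0x04: 7c 9d ⇒ word 0x7c9d (big)
  opcode bits[15:11]=0xf: set/RI
  [10:8] rd=4 = r4
  [7:0] imm=157 = $157

ret; set r4, $157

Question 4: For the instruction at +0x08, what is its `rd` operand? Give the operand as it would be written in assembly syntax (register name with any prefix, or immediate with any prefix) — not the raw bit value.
r4

+0x08: ac e0 ⇒ word 0xace0 (big)
  top 5b → 0x15 → cpy [RR]
  rd: (w>>8)&0x7=0x4 → r4
  rs: (w>>5)&0x7=0x7 → r7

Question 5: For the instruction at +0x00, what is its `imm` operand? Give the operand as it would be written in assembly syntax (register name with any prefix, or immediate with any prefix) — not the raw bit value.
$16

@+00  big-endian(7b 10) = 0x7b10
  opcode bits[15:11]=0xf: set/RI
  rd: (w>>8)&0x7=0x3 → r3
  imm: (w>>0)&0xff=0x10 → $16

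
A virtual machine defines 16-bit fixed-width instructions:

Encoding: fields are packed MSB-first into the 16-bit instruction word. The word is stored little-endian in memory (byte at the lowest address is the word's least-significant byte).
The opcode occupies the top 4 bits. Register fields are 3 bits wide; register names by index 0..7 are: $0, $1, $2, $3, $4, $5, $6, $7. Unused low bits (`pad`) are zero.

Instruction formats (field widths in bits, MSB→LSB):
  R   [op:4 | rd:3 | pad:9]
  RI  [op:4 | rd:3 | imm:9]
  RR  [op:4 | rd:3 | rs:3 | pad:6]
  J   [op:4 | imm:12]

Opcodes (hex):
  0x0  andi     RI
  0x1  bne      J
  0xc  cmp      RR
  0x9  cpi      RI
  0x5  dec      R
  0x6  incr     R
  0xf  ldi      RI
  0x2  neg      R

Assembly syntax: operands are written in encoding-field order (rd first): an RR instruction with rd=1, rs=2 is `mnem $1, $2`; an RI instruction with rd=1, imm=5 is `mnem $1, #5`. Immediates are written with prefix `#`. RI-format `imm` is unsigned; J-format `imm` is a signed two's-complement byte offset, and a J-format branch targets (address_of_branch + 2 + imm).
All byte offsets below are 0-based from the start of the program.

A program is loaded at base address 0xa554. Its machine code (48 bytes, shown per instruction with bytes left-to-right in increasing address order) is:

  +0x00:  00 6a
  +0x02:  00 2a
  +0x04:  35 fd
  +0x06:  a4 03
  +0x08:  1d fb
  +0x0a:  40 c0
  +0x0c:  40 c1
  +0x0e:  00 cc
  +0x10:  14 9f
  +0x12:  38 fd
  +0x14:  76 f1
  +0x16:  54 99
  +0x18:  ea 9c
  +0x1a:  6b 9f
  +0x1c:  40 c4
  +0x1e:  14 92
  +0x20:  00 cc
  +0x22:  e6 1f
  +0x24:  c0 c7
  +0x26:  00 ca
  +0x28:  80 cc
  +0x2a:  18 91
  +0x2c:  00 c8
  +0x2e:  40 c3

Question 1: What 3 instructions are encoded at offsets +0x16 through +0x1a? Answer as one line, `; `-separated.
cpi $4, #340; cpi $6, #234; cpi $7, #363

[16] 54 99 → 0x9954
  top 4b → 0x9 → cpi [RI]
  rd@[11:9]=0x4 ⇒ $4
  imm@[8:0]=0x154 ⇒ #340
[18] ea 9c → 0x9cea
  top 4b → 0x9 → cpi [RI]
  rd@[11:9]=0x6 ⇒ $6
  imm@[8:0]=0xea ⇒ #234
[1a] 6b 9f → 0x9f6b
  top 4b → 0x9 → cpi [RI]
  rd@[11:9]=0x7 ⇒ $7
  imm@[8:0]=0x16b ⇒ #363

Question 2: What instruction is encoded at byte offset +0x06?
andi $1, #420

off 0x06: read a4 03 as little → 0x03a4
  top 4b → 0x0 → andi [RI]
  [11:9] rd=1 = $1
  [8:0] imm=420 = #420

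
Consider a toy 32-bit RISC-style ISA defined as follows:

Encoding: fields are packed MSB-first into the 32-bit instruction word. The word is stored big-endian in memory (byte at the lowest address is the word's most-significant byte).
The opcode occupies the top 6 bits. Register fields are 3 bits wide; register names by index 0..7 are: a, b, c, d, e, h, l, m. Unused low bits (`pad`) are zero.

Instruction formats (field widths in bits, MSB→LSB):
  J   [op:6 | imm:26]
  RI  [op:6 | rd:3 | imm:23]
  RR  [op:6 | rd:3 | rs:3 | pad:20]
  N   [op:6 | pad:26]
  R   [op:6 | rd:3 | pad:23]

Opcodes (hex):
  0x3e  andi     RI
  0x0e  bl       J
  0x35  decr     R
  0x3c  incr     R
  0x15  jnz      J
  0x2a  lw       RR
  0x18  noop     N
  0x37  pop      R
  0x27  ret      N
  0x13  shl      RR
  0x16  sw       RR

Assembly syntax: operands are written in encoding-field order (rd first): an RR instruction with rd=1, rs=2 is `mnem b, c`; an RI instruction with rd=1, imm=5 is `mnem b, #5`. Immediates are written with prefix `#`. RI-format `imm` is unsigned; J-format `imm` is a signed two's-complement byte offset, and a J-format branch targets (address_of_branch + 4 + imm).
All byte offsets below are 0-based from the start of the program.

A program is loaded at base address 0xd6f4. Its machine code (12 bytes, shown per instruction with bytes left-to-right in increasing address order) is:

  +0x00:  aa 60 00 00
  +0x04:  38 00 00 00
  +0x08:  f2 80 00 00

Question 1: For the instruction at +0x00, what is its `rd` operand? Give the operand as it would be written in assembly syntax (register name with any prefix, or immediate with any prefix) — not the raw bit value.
e

@+00  big-endian(aa 60 00 00) = 0xaa600000
  op=0xaa600000>>26=0x2a ⇒ lw (RR)
  [25:23] rd=4 = e
  [22:20] rs=6 = l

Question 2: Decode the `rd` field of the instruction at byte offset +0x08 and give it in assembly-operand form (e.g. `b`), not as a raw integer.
h

+0x08: f2 80 00 00 ⇒ word 0xf2800000 (big)
  op=0xf2800000>>26=0x3c ⇒ incr (R)
  rd@[25:23]=0x5 ⇒ h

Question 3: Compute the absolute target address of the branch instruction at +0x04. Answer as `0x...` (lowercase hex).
0xd6fc

off 0x04: read 38 00 00 00 as big → 0x38000000
  top 6b → 0xe → bl [J]
  imm: (w>>0)&0x3ffffff=0x0 → #0
  target = base 0xd6f4 + off 0x04 + 4 + imm 0 = 0xd6fc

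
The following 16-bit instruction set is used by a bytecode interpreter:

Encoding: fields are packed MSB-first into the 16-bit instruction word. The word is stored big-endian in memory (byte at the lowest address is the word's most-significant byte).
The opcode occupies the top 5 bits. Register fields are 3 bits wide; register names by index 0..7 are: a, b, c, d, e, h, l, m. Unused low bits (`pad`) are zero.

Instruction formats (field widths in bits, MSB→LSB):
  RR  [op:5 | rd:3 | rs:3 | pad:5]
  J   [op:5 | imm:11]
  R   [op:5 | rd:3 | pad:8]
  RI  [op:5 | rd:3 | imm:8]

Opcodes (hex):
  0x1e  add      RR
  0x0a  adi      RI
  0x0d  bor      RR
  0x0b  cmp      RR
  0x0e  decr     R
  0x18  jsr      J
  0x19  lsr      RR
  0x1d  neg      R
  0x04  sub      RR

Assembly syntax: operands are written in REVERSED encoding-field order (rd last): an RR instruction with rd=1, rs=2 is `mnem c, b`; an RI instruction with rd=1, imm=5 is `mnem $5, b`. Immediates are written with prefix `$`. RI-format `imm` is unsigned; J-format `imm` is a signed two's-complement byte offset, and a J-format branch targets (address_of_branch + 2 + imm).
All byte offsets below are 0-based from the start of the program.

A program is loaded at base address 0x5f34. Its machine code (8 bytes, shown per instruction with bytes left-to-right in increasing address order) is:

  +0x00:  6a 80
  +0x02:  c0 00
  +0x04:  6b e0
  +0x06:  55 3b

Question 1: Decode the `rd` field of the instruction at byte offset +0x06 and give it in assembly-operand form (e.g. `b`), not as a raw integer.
off 0x06: read 55 3b as big → 0x553b
  opcode bits[15:11]=0xa: adi/RI
  [10:8] rd=5 = h
  [7:0] imm=59 = $59

h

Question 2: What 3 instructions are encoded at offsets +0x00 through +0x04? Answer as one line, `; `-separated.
bor e, c; jsr $0; bor m, d

@+00  big-endian(6a 80) = 0x6a80
  op=0x6a80>>11=0xd ⇒ bor (RR)
  rd: (w>>8)&0x7=0x2 → c
  rs: (w>>5)&0x7=0x4 → e
@+02  big-endian(c0 00) = 0xc000
  op=0xc000>>11=0x18 ⇒ jsr (J)
  imm: (w>>0)&0x7ff=0x0 → $0
@+04  big-endian(6b e0) = 0x6be0
  op=0x6be0>>11=0xd ⇒ bor (RR)
  rd: (w>>8)&0x7=0x3 → d
  rs: (w>>5)&0x7=0x7 → m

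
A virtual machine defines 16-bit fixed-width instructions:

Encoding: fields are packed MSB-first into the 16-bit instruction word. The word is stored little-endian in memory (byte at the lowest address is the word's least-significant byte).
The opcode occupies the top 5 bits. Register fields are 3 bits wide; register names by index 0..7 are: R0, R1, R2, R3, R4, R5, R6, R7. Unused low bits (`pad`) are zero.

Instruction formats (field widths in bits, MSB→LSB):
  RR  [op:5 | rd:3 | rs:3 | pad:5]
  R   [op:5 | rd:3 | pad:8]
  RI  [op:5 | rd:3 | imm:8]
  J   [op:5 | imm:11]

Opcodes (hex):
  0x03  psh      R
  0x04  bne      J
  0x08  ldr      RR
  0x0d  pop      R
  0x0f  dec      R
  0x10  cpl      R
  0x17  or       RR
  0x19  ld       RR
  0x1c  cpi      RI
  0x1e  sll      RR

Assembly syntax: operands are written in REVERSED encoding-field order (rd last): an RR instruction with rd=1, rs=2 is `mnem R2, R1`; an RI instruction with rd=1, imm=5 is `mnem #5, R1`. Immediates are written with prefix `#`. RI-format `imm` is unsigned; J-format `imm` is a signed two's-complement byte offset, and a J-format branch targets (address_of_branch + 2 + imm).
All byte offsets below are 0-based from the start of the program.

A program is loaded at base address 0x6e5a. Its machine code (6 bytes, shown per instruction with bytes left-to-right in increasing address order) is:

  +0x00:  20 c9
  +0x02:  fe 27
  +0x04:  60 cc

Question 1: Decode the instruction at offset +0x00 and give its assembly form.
ld R1, R1

@+00  little-endian(20 c9) = 0xc920
  op=0xc920>>11=0x19 ⇒ ld (RR)
  rd: (w>>8)&0x7=0x1 → R1
  rs: (w>>5)&0x7=0x1 → R1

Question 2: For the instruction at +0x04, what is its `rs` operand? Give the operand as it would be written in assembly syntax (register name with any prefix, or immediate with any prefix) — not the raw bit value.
[04] 60 cc → 0xcc60
  top 5b → 0x19 → ld [RR]
  rd: (w>>8)&0x7=0x4 → R4
  rs: (w>>5)&0x7=0x3 → R3

R3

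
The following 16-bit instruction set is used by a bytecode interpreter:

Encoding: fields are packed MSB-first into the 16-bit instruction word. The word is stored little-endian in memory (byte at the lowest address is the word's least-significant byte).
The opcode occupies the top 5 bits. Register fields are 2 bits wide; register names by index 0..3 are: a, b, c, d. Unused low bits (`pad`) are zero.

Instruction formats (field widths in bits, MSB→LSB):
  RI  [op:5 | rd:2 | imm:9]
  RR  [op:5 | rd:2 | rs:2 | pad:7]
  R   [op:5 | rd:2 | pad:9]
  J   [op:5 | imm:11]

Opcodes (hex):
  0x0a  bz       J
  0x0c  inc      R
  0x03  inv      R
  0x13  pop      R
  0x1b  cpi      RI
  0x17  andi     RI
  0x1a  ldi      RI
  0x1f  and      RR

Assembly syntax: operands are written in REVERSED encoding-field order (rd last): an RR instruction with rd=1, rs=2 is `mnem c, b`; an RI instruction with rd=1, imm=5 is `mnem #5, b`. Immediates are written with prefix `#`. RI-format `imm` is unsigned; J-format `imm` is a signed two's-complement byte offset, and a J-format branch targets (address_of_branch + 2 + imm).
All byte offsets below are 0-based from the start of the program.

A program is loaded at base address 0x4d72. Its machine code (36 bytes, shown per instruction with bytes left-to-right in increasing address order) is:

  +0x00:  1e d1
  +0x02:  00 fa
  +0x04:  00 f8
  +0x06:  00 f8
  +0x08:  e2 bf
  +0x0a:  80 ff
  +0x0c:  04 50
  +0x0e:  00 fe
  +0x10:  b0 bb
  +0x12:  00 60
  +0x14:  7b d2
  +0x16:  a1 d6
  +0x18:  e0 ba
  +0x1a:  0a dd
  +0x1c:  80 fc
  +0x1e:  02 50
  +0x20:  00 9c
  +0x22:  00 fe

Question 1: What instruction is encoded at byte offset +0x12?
inc a

off 0x12: read 00 60 as little → 0x6000
  opcode bits[15:11]=0xc: inc/R
  rd@[10:9]=0x0 ⇒ a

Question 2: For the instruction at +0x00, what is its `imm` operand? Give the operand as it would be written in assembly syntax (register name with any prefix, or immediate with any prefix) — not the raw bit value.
[00] 1e d1 → 0xd11e
  op=0xd11e>>11=0x1a ⇒ ldi (RI)
  rd: (w>>9)&0x3=0x0 → a
  imm: (w>>0)&0x1ff=0x11e → #286

#286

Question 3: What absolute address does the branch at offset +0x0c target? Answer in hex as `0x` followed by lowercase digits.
@+0c  little-endian(04 50) = 0x5004
  op=0x5004>>11=0xa ⇒ bz (J)
  imm: (w>>0)&0x7ff=0x4 → #4
  target = base 0x4d72 + off 0x0c + 2 + imm 4 = 0x4d84

0x4d84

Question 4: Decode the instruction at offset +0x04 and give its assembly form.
and a, a

[04] 00 f8 → 0xf800
  op=0xf800>>11=0x1f ⇒ and (RR)
  rd: (w>>9)&0x3=0x0 → a
  rs: (w>>7)&0x3=0x0 → a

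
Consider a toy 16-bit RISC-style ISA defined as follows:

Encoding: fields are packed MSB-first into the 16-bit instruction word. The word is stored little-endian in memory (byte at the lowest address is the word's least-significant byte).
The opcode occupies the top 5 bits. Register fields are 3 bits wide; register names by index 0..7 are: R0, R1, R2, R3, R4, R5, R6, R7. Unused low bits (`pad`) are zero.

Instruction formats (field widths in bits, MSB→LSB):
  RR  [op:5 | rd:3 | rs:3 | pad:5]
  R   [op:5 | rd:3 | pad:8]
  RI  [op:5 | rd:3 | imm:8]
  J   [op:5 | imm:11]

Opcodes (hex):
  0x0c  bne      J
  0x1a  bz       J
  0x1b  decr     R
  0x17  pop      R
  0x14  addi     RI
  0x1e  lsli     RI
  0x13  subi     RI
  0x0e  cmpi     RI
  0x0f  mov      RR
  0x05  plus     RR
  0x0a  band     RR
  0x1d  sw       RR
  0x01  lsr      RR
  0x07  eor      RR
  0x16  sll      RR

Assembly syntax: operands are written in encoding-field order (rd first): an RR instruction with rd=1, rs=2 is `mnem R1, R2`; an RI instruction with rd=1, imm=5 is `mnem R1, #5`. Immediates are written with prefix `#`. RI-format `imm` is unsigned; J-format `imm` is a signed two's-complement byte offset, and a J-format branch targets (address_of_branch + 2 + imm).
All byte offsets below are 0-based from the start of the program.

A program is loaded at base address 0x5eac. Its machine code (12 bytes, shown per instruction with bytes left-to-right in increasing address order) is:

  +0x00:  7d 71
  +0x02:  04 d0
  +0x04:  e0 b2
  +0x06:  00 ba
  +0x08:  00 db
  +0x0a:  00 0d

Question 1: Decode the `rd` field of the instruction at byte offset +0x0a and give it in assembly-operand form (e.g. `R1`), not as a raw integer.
R5

off 0x0a: read 00 0d as little → 0x0d00
  op=0x0d00>>11=0x1 ⇒ lsr (RR)
  rd: (w>>8)&0x7=0x5 → R5
  rs: (w>>5)&0x7=0x0 → R0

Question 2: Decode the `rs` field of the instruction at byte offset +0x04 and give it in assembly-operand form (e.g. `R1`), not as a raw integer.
R7

+0x04: e0 b2 ⇒ word 0xb2e0 (little)
  op=0xb2e0>>11=0x16 ⇒ sll (RR)
  rd: (w>>8)&0x7=0x2 → R2
  rs: (w>>5)&0x7=0x7 → R7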